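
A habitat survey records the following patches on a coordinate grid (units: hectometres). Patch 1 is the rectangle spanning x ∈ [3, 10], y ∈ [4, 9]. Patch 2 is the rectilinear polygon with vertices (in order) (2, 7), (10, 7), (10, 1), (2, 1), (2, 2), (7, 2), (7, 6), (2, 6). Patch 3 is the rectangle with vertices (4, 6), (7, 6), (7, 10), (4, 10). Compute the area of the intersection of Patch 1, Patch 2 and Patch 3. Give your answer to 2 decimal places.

The intersection is the polygon with vertices (4,6), (4,7), (7,7), (7,6).
By the shoelace formula its area is 3.00.

3.00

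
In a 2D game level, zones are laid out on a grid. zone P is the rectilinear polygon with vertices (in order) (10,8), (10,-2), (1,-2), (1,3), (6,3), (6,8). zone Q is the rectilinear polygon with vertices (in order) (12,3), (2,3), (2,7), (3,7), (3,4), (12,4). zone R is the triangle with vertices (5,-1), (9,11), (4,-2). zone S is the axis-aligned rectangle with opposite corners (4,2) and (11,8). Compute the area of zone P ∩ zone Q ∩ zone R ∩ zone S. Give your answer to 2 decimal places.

0.38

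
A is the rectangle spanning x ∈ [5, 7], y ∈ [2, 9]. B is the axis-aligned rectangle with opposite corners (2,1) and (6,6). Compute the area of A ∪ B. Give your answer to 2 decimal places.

30.00

By inclusion–exclusion:
Individual areas: |A| = 14, |B| = 20.
|A∩B|: x∈[5,6], y∈[2,6] → 1·4 = 4.
|A ∪ B| = 34 − 4 = 30.00.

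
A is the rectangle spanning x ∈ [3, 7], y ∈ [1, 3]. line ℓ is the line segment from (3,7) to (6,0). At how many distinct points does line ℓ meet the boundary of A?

2

The segment meets the boundary at (5.571,1), (4.714,3).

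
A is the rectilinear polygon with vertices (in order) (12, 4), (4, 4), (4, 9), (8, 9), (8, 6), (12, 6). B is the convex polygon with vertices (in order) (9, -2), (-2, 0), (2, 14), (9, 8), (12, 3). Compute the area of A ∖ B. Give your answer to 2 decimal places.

|A| = 28, |A∩B| = 25.5881.
|A ∖ B| = |A| − |A∩B| = 28 − 25.5881 = 2.41.

2.41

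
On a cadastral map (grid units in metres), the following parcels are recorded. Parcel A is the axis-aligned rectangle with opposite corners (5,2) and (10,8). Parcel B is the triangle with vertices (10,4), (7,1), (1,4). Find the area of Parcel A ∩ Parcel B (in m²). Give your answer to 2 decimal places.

8.00

The intersection is the polygon with vertices (5,4), (10,4), (8,2), (5,2).
By the shoelace formula its area is 8.00.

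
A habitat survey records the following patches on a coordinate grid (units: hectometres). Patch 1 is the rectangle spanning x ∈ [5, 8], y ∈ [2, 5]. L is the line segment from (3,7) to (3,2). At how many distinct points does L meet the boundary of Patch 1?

The segment lies entirely outside Patch 1 and never meets its boundary.

0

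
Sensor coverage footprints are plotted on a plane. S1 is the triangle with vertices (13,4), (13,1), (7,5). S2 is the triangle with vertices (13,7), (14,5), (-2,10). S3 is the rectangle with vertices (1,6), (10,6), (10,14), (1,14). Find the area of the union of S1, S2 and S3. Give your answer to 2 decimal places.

By inclusion–exclusion:
Individual areas: |S1| = 9, |S2| = 13.5, |S3| = 72.
|S1∩S2| = 0.
|S1∩S3| = 0.
|S2∩S3| = 7.5937.
|S1∩S2∩S3| = 0.
|S1 ∪ S2 ∪ S3| = 94.5 − 7.5937 + 0 = 86.91.

86.91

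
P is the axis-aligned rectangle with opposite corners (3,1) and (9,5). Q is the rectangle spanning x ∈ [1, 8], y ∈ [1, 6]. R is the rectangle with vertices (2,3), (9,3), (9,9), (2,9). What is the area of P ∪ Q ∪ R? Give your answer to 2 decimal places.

By inclusion–exclusion:
Individual areas: |P| = 24, |Q| = 35, |R| = 42.
|P∩Q|: x∈[3,8], y∈[1,5] → 5·4 = 20.
|P∩R|: x∈[3,9], y∈[3,5] → 6·2 = 12.
|Q∩R|: x∈[2,8], y∈[3,6] → 6·3 = 18.
|P∩Q∩R| = 10.
|P ∪ Q ∪ R| = 101 − 50 + 10 = 61.00.

61.00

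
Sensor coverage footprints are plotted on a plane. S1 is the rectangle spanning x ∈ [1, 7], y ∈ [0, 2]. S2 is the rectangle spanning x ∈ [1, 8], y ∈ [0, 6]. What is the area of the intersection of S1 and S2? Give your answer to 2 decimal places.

|S1∩S2|: x∈[1,7], y∈[0,2] → 6·2 = 12.

12.00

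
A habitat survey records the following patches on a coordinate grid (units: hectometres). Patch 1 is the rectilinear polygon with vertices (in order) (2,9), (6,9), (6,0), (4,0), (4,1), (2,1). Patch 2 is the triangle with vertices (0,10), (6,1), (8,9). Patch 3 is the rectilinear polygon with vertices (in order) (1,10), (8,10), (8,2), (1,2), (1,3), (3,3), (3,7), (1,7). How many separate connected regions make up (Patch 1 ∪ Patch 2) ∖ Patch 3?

3

(Patch 1 ∪ Patch 2) ∖ Patch 3 splits into 3 disjoint pieces (area 6.125, area 4, area 0.6875).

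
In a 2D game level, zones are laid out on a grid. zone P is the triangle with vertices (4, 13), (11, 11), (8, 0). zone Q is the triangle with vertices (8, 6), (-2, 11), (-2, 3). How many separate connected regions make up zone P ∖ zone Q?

zone P ∖ zone Q is a single connected region.

1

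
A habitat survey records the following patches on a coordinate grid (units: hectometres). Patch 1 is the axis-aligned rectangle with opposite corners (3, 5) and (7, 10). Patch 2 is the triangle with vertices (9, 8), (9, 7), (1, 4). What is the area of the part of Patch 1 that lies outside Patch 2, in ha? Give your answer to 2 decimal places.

|Patch 1| = 20, |Patch 1∩Patch 2| = 1.9167.
|Patch 1 ∖ Patch 2| = |Patch 1| − |Patch 1∩Patch 2| = 20 − 1.9167 = 18.08.

18.08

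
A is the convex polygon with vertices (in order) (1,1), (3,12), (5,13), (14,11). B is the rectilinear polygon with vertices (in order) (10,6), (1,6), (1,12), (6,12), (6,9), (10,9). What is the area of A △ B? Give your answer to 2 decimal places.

|A| = 68, |B| = 42, |A∩B| = 30.8689.
|A △ B| = |A| + |B| − 2·|A∩B| = 68 + 42 − 61.7378 = 48.26.

48.26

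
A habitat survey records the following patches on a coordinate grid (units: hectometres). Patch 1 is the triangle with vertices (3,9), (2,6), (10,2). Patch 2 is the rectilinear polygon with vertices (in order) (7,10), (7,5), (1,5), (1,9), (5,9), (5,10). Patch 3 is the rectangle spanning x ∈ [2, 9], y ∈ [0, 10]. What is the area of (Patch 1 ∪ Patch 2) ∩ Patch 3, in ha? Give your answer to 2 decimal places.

|Patch 1 ∪ Patch 2| = 30.5.
|(Patch 1 ∪ Patch 2) ∩ Patch 3| = 26.25.

26.25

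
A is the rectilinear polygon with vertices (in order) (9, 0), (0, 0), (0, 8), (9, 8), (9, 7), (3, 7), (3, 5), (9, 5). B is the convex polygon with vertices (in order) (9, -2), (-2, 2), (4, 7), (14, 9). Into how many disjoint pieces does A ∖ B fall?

A ∖ B splits into 2 disjoint pieces (area 2.2273, area 12.75).

2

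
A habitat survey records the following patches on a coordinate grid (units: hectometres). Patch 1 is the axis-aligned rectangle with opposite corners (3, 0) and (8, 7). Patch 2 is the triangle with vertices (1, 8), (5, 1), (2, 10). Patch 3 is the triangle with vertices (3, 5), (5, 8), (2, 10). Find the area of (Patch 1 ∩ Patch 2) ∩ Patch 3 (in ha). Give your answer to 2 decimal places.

The region (Patch 1 ∩ Patch 2) ∩ Patch 3 is the polygon with vertices (3.444,5.667), (3,5), (3,7).
By the shoelace formula its area is 0.44.

0.44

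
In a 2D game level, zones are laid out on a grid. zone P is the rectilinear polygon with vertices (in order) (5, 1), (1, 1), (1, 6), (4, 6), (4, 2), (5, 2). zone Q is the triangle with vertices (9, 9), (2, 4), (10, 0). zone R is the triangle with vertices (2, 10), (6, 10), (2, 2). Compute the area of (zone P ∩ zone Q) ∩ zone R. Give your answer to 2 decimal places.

The region (zone P ∩ zone Q) ∩ zone R is the polygon with vertices (2,4), (3.556,5.111), (2.8,3.6).
By the shoelace formula its area is 0.76.

0.76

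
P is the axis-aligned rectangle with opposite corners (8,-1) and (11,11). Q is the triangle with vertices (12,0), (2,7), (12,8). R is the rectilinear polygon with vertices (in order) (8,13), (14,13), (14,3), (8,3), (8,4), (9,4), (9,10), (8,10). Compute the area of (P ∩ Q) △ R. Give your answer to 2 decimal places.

50.80

|P ∩ Q| = 18.
|(P ∩ Q) ∩ R| = 10.6.
|(P ∩ Q) △ R| = 18 + 54 − 21.2 = 50.80.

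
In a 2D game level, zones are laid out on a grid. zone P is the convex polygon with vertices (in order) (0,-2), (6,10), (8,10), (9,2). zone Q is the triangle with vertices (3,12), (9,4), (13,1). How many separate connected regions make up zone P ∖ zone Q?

zone P ∖ zone Q splits into 2 disjoint pieces (area 41.1, area 5.9603).

2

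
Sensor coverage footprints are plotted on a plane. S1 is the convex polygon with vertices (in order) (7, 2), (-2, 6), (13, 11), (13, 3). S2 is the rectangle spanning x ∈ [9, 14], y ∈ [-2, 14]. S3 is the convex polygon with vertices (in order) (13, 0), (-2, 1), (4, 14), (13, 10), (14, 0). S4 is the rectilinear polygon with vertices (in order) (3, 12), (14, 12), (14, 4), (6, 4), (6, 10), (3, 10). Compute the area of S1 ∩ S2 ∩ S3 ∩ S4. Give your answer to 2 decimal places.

24.69

The intersection is the polygon with vertices (9,9.667), (11.714,10.571), (13,10), (13,4), (9,4).
By the shoelace formula its area is 24.69.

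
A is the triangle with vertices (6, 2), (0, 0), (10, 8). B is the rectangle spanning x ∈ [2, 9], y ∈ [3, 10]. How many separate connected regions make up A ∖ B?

A ∖ B splits into 2 disjoint pieces (area 6.7083, area 0.35).

2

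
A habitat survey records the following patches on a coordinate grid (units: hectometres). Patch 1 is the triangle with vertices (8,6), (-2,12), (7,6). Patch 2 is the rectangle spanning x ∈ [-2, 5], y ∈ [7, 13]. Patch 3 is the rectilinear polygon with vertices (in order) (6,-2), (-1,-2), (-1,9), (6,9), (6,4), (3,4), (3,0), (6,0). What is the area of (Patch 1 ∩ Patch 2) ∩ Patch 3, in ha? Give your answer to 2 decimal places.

0.88

The region (Patch 1 ∩ Patch 2) ∩ Patch 3 is the polygon with vertices (5,7.333), (2.5,9), (3,9), (5,7.8).
By the shoelace formula its area is 0.88.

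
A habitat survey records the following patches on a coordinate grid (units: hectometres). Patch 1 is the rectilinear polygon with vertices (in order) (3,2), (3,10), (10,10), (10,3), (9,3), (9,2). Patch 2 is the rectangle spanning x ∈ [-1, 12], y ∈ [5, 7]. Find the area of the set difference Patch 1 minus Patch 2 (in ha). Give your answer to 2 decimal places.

41.00

|Patch 1| = 55, |Patch 1∩Patch 2| = 14.
|Patch 1 ∖ Patch 2| = |Patch 1| − |Patch 1∩Patch 2| = 55 − 14 = 41.00.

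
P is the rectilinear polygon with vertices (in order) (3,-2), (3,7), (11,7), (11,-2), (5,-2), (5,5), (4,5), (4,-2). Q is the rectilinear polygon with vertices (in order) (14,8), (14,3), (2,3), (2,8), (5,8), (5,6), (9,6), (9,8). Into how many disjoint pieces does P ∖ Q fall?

P ∖ Q splits into 3 disjoint pieces (area 5, area 4, area 30).

3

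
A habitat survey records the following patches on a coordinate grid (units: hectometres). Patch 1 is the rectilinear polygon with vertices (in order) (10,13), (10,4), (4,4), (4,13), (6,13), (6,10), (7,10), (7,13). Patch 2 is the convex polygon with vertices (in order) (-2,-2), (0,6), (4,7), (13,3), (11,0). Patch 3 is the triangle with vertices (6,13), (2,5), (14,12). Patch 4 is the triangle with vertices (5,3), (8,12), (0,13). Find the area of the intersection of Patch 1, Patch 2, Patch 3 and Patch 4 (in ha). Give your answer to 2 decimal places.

The intersection is the polygon with vertices (4.811,6.64), (4,6.167), (4,7).
By the shoelace formula its area is 0.34.

0.34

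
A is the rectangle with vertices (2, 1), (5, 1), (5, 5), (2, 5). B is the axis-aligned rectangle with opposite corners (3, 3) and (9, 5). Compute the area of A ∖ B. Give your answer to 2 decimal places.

8.00

|A∩B|: x∈[3,5], y∈[3,5] → 2·2 = 4.
|A| = 12.
|A ∖ B| = |A| − |A∩B| = 12 − 4 = 8.00.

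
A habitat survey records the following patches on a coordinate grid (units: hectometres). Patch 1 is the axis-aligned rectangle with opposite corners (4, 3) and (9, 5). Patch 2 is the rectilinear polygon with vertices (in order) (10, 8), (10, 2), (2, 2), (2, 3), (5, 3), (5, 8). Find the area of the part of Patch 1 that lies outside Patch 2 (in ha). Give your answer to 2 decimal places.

|Patch 1| = 10, |Patch 1∩Patch 2| = 8.
|Patch 1 ∖ Patch 2| = |Patch 1| − |Patch 1∩Patch 2| = 10 − 8 = 2.00.

2.00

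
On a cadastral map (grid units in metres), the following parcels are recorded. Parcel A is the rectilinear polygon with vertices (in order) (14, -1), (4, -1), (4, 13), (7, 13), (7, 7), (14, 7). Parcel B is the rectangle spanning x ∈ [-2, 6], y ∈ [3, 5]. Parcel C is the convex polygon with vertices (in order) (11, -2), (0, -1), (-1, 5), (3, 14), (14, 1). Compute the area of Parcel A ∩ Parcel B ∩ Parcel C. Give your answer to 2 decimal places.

The intersection is the polygon with vertices (6,5), (6,3), (4,3), (4,5).
By the shoelace formula its area is 4.00.

4.00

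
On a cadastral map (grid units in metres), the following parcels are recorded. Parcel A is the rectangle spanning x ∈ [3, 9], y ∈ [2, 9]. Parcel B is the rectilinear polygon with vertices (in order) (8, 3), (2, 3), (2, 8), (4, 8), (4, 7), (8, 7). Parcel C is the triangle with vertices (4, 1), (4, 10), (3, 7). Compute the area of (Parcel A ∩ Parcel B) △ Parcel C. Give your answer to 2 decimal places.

|Parcel A ∩ Parcel B| = 21.
|(Parcel A ∩ Parcel B) ∩ Parcel C| = 3.5.
|(Parcel A ∩ Parcel B) △ Parcel C| = 21 + 4.5 − 7 = 18.50.

18.50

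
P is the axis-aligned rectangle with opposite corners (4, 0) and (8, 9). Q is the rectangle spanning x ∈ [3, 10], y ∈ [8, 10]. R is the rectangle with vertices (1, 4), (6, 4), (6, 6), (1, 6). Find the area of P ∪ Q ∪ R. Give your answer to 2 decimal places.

52.00

By inclusion–exclusion:
Individual areas: |P| = 36, |Q| = 14, |R| = 10.
|P∩Q|: x∈[4,8], y∈[8,9] → 4·1 = 4.
|P∩R|: x∈[4,6], y∈[4,6] → 2·2 = 4.
|Q∩R| = 0 (no overlap).
|P∩Q∩R| = 0.
|P ∪ Q ∪ R| = 60 − 8 + 0 = 52.00.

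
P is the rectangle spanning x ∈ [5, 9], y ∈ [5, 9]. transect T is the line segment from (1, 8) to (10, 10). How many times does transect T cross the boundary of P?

2

The segment meets the boundary at (5.5,9), (5,8.889).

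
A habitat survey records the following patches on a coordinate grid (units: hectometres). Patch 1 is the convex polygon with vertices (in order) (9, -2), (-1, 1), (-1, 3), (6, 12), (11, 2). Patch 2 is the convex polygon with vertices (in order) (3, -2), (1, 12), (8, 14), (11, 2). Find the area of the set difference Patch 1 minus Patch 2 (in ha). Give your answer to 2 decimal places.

23.34

|Patch 1| = 92.5, |Patch 1∩Patch 2| = 69.1556.
|Patch 1 ∖ Patch 2| = |Patch 1| − |Patch 1∩Patch 2| = 92.5 − 69.1556 = 23.34.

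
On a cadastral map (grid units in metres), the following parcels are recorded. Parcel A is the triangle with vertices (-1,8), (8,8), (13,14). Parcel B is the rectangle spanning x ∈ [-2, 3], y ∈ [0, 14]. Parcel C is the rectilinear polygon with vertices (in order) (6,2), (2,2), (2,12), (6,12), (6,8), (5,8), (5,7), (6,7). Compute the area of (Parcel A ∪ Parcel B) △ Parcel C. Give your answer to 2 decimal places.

98.43

|Parcel A ∪ Parcel B| = 93.5714.
|(Parcel A ∪ Parcel B) ∩ Parcel C| = 17.0714.
|(Parcel A ∪ Parcel B) △ Parcel C| = 93.5714 + 39 − 34.1429 = 98.43.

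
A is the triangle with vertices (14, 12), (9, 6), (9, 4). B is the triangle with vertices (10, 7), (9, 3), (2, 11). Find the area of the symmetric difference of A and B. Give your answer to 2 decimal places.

|A| = 5, |B| = 18, |A∩B| = 1.3799.
|A △ B| = |A| + |B| − 2·|A∩B| = 5 + 18 − 2.7598 = 20.24.

20.24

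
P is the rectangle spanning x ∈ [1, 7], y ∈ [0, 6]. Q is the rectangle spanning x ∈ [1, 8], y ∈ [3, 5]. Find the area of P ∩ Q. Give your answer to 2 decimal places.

12.00

|P∩Q|: x∈[1,7], y∈[3,5] → 6·2 = 12.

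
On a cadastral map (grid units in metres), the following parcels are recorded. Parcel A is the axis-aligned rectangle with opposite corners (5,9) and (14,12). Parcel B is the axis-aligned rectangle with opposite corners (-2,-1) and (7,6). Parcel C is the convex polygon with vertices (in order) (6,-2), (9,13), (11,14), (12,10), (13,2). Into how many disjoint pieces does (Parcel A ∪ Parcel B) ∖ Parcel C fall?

3

(Parcel A ∪ Parcel B) ∖ Parcel C splits into 3 disjoint pieces (area 6.4375, area 10.5, area 61.4).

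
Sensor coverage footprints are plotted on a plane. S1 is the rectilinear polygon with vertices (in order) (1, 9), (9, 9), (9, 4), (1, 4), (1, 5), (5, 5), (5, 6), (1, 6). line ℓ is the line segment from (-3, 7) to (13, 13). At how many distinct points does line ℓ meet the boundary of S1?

The segment meets the boundary at (2.333,9), (1,8.5).

2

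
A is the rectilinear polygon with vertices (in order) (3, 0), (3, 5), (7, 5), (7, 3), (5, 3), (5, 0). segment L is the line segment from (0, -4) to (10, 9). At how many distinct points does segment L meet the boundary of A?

The segment meets the boundary at (6.923,5), (5.385,3), (5,2.5), (3.077,0).

4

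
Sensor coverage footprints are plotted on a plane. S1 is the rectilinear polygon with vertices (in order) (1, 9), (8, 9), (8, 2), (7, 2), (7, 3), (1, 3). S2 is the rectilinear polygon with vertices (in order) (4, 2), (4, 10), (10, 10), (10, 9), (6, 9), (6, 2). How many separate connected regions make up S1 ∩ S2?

1

S1 ∩ S2 is a single connected region.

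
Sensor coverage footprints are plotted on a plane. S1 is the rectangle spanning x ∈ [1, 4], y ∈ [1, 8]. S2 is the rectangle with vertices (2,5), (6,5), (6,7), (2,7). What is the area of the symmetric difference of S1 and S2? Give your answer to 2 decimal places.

|S1∩S2|: x∈[2,4], y∈[5,7] → 2·2 = 4.
|S1 △ S2| = |S1| + |S2| − 2·|S1∩S2| = 21 + 8 − 8 = 21.00.

21.00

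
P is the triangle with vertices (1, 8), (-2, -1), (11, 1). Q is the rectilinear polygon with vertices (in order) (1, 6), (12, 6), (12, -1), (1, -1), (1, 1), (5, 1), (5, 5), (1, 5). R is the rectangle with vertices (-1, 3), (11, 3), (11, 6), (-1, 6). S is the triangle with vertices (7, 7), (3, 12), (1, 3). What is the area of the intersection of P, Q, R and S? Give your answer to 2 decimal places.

The intersection is the polygon with vertices (1.444,5), (1.667,6), (3.857,6), (4.659,5.439), (4,5).
By the shoelace formula its area is 2.73.

2.73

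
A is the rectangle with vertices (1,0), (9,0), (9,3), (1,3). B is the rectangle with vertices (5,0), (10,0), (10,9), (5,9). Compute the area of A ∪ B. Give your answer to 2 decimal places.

57.00

By inclusion–exclusion:
Individual areas: |A| = 24, |B| = 45.
|A∩B|: x∈[5,9], y∈[0,3] → 4·3 = 12.
|A ∪ B| = 69 − 12 = 57.00.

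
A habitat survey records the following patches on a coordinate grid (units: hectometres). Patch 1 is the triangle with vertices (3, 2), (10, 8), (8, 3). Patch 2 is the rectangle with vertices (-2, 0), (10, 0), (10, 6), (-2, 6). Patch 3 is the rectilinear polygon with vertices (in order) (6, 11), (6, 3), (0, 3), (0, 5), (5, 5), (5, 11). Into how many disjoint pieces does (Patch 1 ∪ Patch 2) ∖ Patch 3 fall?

1

(Patch 1 ∪ Patch 2) ∖ Patch 3 is a single connected region.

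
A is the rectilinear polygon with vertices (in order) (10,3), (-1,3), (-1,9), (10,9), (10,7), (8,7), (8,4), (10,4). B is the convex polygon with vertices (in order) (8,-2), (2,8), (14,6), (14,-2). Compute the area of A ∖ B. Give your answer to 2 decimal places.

|A| = 60, |A∩B| = 21.5.
|A ∖ B| = |A| − |A∩B| = 60 − 21.5 = 38.50.

38.50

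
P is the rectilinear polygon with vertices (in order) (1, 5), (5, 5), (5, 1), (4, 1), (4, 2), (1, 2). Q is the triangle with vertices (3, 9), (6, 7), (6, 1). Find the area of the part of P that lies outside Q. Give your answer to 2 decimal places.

12.67

|P| = 13, |P∩Q| = 0.3333.
|P ∖ Q| = |P| − |P∩Q| = 13 − 0.3333 = 12.67.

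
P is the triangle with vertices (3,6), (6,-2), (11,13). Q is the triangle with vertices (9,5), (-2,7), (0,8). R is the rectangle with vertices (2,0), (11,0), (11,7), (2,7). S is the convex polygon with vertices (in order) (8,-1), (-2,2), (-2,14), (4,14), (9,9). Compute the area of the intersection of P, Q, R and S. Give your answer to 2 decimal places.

2.29

The intersection is the polygon with vertices (3.828,6.724), (8.4,5.2), (8.371,5.114), (3.086,6.075).
By the shoelace formula its area is 2.29.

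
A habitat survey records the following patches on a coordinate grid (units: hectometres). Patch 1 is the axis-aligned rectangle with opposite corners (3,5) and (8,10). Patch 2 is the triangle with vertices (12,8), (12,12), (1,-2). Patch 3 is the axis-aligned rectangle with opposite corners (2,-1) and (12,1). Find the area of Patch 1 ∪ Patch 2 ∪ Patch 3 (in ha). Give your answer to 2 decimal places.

64.34

By inclusion–exclusion:
Individual areas: |Patch 1| = 25, |Patch 2| = 22, |Patch 3| = 20.
|Patch 1∩Patch 2| = 1.4318.
|Patch 1∩Patch 3| = 0 (no overlap).
|Patch 2∩Patch 3| = 1.2279.
|Patch 1∩Patch 2∩Patch 3| = 0.
|Patch 1 ∪ Patch 2 ∪ Patch 3| = 67 − 2.6597 + 0 = 64.34.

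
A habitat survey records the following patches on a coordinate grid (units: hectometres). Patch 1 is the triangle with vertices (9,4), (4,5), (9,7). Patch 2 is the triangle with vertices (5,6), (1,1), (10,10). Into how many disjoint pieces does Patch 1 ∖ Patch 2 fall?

Patch 1 ∖ Patch 2 splits into 2 disjoint pieces (area 7.0833, area 0.0152).

2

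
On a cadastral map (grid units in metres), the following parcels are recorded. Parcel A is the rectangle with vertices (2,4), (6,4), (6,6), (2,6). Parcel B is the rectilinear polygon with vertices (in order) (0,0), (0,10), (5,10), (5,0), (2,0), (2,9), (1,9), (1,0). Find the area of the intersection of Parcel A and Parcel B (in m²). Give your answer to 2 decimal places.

The intersection is the polygon with vertices (5,6), (5,4), (2,4), (2,6).
By the shoelace formula its area is 6.00.

6.00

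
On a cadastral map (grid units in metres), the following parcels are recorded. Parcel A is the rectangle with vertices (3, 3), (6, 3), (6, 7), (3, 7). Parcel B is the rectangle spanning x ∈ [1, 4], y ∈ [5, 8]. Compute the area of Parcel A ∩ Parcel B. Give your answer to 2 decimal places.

2.00

|Parcel A∩Parcel B|: x∈[3,4], y∈[5,7] → 1·2 = 2.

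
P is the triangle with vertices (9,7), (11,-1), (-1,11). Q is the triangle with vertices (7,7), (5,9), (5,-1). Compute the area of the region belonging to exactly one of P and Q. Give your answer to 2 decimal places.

33.47

|P| = 36, |Q| = 10, |P∩Q| = 6.2667.
|P △ Q| = |P| + |Q| − 2·|P∩Q| = 36 + 10 − 12.5333 = 33.47.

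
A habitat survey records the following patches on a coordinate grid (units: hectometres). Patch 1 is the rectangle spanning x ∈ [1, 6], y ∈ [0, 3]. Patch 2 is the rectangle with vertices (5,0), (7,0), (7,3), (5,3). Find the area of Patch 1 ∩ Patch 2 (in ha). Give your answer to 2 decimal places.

3.00

|Patch 1∩Patch 2|: x∈[5,6], y∈[0,3] → 1·3 = 3.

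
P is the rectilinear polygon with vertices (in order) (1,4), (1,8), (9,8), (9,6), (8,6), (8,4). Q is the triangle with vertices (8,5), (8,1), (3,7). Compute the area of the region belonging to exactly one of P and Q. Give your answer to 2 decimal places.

|P| = 30, |Q| = 10, |P∩Q| = 6.25.
|P △ Q| = |P| + |Q| − 2·|P∩Q| = 30 + 10 − 12.5 = 27.50.

27.50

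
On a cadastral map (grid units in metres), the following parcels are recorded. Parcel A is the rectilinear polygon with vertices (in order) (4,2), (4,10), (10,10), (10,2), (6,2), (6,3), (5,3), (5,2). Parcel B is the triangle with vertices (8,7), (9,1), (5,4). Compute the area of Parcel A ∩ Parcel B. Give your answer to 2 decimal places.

The intersection is the polygon with vertices (7.667,2), (5,4), (8,7), (8.833,2).
By the shoelace formula its area is 9.92.

9.92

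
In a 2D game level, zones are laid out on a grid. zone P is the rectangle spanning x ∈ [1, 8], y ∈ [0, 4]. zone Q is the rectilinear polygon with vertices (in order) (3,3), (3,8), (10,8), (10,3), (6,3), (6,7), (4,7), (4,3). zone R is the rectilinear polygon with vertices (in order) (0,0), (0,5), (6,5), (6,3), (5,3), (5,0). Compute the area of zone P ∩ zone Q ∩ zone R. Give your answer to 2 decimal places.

1.00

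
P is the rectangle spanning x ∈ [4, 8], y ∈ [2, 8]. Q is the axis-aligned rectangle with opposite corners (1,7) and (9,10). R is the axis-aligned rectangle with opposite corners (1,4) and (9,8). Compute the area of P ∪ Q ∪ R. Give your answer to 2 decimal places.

56.00

By inclusion–exclusion:
Individual areas: |P| = 24, |Q| = 24, |R| = 32.
|P∩Q|: x∈[4,8], y∈[7,8] → 4·1 = 4.
|P∩R|: x∈[4,8], y∈[4,8] → 4·4 = 16.
|Q∩R|: x∈[1,9], y∈[7,8] → 8·1 = 8.
|P∩Q∩R| = 4.
|P ∪ Q ∪ R| = 80 − 28 + 4 = 56.00.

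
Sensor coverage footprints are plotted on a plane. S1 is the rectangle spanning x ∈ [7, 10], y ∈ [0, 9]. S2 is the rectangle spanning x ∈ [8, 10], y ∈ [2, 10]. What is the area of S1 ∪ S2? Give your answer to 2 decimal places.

29.00

By inclusion–exclusion:
Individual areas: |S1| = 27, |S2| = 16.
|S1∩S2|: x∈[8,10], y∈[2,9] → 2·7 = 14.
|S1 ∪ S2| = 43 − 14 = 29.00.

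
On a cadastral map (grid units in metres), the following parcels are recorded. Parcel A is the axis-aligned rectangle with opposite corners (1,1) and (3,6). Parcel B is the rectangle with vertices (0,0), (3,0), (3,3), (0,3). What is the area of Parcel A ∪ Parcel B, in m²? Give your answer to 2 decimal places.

By inclusion–exclusion:
Individual areas: |Parcel A| = 10, |Parcel B| = 9.
|Parcel A∩Parcel B|: x∈[1,3], y∈[1,3] → 2·2 = 4.
|Parcel A ∪ Parcel B| = 19 − 4 = 15.00.

15.00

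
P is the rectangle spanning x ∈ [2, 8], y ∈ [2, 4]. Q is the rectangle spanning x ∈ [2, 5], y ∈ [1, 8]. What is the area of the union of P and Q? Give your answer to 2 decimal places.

By inclusion–exclusion:
Individual areas: |P| = 12, |Q| = 21.
|P∩Q|: x∈[2,5], y∈[2,4] → 3·2 = 6.
|P ∪ Q| = 33 − 6 = 27.00.

27.00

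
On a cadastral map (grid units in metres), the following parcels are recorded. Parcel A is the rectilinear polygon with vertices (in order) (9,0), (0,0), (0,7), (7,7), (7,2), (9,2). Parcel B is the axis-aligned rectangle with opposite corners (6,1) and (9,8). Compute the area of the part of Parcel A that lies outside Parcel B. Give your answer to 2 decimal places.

|Parcel A| = 53, |Parcel A∩Parcel B| = 8.
|Parcel A ∖ Parcel B| = |Parcel A| − |Parcel A∩Parcel B| = 53 − 8 = 45.00.

45.00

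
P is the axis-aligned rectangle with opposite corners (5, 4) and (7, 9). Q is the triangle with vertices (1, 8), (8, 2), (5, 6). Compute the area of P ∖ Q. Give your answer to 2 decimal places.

8.69

|P| = 10, |P∩Q| = 1.3095.
|P ∖ Q| = |P| − |P∩Q| = 10 − 1.3095 = 8.69.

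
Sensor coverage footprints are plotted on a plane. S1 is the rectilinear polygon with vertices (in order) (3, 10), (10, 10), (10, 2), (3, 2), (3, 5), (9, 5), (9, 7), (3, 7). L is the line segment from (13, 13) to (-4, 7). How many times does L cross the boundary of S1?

The segment meets the boundary at (3,9.471), (4.5,10).

2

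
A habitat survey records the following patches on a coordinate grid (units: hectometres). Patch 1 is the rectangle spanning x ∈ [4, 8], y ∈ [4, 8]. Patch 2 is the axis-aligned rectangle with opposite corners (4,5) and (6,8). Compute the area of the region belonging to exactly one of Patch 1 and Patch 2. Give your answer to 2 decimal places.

|Patch 1∩Patch 2|: x∈[4,6], y∈[5,8] → 2·3 = 6.
|Patch 1 △ Patch 2| = |Patch 1| + |Patch 2| − 2·|Patch 1∩Patch 2| = 16 + 6 − 12 = 10.00.

10.00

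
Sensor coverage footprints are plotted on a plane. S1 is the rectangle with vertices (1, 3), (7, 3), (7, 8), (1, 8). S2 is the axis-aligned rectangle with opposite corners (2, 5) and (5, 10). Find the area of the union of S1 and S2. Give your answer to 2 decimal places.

By inclusion–exclusion:
Individual areas: |S1| = 30, |S2| = 15.
|S1∩S2|: x∈[2,5], y∈[5,8] → 3·3 = 9.
|S1 ∪ S2| = 45 − 9 = 36.00.

36.00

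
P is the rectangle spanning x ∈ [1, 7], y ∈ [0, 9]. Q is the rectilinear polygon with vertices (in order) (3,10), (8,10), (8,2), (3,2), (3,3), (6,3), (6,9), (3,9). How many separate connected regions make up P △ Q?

1

P △ Q is a single connected region.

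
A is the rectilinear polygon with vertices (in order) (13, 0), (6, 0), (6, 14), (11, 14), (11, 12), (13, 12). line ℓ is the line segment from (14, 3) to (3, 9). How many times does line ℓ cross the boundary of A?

The segment meets the boundary at (6,7.364), (13,3.545).

2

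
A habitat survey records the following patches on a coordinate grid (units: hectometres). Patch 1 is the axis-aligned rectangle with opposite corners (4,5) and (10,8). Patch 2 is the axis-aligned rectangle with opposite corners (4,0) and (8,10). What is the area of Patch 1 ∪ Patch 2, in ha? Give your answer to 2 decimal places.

46.00

By inclusion–exclusion:
Individual areas: |Patch 1| = 18, |Patch 2| = 40.
|Patch 1∩Patch 2|: x∈[4,8], y∈[5,8] → 4·3 = 12.
|Patch 1 ∪ Patch 2| = 58 − 12 = 46.00.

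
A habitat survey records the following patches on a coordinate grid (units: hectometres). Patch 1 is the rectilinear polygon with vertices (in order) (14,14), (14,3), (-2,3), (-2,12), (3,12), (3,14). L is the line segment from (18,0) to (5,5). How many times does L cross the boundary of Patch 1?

The segment meets the boundary at (10.2,3).

1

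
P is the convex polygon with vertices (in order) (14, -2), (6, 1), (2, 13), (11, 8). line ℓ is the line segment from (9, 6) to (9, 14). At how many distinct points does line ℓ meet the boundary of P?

The segment meets the boundary at (9,9.111).

1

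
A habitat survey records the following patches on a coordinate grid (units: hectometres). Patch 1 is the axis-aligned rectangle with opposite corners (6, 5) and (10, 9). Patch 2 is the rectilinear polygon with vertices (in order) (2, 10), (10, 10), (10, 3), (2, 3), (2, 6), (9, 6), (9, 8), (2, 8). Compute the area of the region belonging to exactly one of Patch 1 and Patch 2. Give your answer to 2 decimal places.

38.00

|Patch 1| = 16, |Patch 2| = 42, |Patch 1∩Patch 2| = 10.
|Patch 1 △ Patch 2| = |Patch 1| + |Patch 2| − 2·|Patch 1∩Patch 2| = 16 + 42 − 20 = 38.00.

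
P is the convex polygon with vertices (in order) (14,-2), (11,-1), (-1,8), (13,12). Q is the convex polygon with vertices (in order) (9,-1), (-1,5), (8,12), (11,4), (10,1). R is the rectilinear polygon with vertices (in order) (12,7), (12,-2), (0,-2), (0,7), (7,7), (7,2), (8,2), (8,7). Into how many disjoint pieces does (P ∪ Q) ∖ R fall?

2

(P ∪ Q) ∖ R splits into 2 disjoint pieces (area 0.6889, area 64.086).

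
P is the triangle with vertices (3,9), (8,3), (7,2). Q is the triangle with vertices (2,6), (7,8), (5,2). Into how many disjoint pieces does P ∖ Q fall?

2

P ∖ Q splits into 2 disjoint pieces (area 0.5404, area 3.1704).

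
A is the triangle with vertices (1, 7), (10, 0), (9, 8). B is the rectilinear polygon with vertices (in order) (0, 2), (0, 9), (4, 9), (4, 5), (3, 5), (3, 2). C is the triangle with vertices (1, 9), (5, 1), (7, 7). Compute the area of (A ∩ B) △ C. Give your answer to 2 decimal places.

|A ∩ B| = 3.9911.
|(A ∩ B) ∩ C| = 3.2959.
|(A ∩ B) △ C| = 3.9911 + 20 − 6.5918 = 17.40.

17.40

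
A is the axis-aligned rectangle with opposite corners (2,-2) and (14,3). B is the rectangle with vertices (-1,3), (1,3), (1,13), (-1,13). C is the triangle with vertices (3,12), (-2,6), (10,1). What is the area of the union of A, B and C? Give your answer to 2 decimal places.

By inclusion–exclusion:
Individual areas: |A| = 60, |B| = 20, |C| = 48.5.
|A∩B| = 0 (no overlap).
|A∩C| = 3.5273.
|B∩C| = 6.4667.
|A∩B∩C| = 0.
|A ∪ B ∪ C| = 128.5 − 9.9939 + 0 = 118.51.

118.51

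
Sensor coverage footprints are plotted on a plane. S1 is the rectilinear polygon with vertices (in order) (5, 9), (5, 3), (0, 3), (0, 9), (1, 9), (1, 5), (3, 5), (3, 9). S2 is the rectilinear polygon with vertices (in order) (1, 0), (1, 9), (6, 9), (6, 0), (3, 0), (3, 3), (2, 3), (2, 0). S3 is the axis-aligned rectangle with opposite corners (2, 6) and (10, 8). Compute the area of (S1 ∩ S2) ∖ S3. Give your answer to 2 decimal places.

|S1 ∩ S2| = 16.
|(S1 ∩ S2) ∩ S3| = 4.
|(S1 ∩ S2) ∖ S3| = 16 − 4 = 12.00.

12.00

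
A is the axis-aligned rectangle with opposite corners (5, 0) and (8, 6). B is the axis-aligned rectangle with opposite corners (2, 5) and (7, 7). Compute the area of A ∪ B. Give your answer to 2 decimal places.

26.00

By inclusion–exclusion:
Individual areas: |A| = 18, |B| = 10.
|A∩B|: x∈[5,7], y∈[5,6] → 2·1 = 2.
|A ∪ B| = 28 − 2 = 26.00.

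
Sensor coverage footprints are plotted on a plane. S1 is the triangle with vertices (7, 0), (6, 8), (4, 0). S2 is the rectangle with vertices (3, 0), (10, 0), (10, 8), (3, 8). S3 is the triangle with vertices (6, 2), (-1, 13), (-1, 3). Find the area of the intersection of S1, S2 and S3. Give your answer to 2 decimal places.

1.11

The intersection is the polygon with vertices (4.923,3.692), (6,2), (4.552,2.207).
By the shoelace formula its area is 1.11.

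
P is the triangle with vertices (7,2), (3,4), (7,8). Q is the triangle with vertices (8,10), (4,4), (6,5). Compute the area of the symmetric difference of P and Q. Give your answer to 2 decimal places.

|P| = 12, |Q| = 4, |P∩Q| = 3.25.
|P △ Q| = |P| + |Q| − 2·|P∩Q| = 12 + 4 − 6.5 = 9.50.

9.50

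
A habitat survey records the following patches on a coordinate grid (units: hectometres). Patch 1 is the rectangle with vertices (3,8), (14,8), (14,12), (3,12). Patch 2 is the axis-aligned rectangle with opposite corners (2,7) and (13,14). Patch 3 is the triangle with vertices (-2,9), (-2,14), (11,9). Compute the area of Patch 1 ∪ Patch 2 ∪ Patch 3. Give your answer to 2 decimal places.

By inclusion–exclusion:
Individual areas: |Patch 1| = 44, |Patch 2| = 77, |Patch 3| = 32.5.
|Patch 1∩Patch 2|: x∈[3,13], y∈[8,12] → 10·4 = 40.
|Patch 1∩Patch 3| = 12.3.
|Patch 2∩Patch 3| = 15.5769.
|Patch 1∩Patch 2∩Patch 3| = 12.3.
|Patch 1 ∪ Patch 2 ∪ Patch 3| = 153.5 − 67.8769 + 12.3 = 97.92.

97.92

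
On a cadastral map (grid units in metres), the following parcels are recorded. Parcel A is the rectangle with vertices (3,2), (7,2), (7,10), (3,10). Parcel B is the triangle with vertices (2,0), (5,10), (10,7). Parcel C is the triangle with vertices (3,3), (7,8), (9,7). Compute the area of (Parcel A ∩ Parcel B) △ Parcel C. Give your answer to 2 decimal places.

|Parcel A ∩ Parcel B| = 20.9101.
|(Parcel A ∩ Parcel B) ∩ Parcel C| = 4.6667.
|(Parcel A ∩ Parcel B) △ Parcel C| = 20.9101 + 7 − 9.3333 = 18.58.

18.58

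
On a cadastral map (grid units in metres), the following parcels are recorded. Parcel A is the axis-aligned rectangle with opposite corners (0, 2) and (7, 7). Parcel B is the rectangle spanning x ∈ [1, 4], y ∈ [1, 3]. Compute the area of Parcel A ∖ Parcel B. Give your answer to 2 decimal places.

|Parcel A∩Parcel B|: x∈[1,4], y∈[2,3] → 3·1 = 3.
|Parcel A| = 35.
|Parcel A ∖ Parcel B| = |Parcel A| − |Parcel A∩Parcel B| = 35 − 3 = 32.00.

32.00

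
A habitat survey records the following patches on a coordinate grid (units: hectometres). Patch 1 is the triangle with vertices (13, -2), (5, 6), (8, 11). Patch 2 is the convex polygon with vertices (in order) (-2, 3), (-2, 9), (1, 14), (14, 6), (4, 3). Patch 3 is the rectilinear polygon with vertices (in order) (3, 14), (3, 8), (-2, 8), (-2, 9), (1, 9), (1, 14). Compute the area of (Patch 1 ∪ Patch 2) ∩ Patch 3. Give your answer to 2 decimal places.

The region (Patch 1 ∪ Patch 2) ∩ Patch 3 is the polygon with vertices (-2,9), (1,9), (1,14), (3,12.769), (3,8), (-2,8).
By the shoelace formula its area is 13.77.

13.77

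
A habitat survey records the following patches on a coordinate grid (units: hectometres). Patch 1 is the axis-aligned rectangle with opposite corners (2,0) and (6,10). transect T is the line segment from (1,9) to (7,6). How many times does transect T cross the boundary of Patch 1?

2

The segment meets the boundary at (2,8.5), (6,6.5).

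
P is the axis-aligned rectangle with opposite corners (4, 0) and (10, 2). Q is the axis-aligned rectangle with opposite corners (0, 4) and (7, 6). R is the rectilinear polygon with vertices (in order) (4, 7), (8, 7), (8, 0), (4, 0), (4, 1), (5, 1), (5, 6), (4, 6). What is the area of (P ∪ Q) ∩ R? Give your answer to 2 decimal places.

11.00

|P ∪ Q| = 26.
|(P ∪ Q) ∩ R| = 11.00.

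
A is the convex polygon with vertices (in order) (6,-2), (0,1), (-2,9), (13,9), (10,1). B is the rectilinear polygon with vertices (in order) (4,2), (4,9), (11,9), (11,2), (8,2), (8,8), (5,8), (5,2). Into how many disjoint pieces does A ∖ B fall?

2

A ∖ B splits into 2 disjoint pieces (area 79.1875, area 5.3333).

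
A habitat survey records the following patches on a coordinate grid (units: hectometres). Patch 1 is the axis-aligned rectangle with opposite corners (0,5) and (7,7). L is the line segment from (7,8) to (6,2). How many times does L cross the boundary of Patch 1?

2

The segment meets the boundary at (6.5,5), (6.833,7).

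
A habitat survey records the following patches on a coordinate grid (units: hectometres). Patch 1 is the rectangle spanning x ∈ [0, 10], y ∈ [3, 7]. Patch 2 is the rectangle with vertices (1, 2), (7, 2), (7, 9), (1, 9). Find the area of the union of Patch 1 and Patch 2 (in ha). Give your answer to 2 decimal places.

58.00

By inclusion–exclusion:
Individual areas: |Patch 1| = 40, |Patch 2| = 42.
|Patch 1∩Patch 2|: x∈[1,7], y∈[3,7] → 6·4 = 24.
|Patch 1 ∪ Patch 2| = 82 − 24 = 58.00.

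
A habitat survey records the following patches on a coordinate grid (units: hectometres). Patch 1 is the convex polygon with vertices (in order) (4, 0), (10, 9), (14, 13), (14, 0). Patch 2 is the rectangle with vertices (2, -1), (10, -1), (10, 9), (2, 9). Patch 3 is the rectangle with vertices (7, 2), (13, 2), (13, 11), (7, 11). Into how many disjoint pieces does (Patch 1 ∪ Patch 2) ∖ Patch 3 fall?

(Patch 1 ∪ Patch 2) ∖ Patch 3 is a single connected region.

1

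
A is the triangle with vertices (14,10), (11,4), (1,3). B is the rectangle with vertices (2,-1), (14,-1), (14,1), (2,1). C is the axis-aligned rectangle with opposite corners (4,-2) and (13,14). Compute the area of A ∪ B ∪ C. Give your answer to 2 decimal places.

By inclusion–exclusion:
Individual areas: |A| = 28.5, |B| = 24, |C| = 144.
|A∩B| = 0.
|A∩C| = 25.7962.
|B∩C|: x∈[4,13], y∈[-1,1] → 9·2 = 18.
|A∩B∩C| = 0.
|A ∪ B ∪ C| = 196.5 − 43.7962 + 0 = 152.70.

152.70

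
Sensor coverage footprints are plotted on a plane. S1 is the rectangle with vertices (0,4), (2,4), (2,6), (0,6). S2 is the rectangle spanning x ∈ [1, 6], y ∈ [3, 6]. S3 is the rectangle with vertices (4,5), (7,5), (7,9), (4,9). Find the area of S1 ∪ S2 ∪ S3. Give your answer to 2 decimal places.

27.00

By inclusion–exclusion:
Individual areas: |S1| = 4, |S2| = 15, |S3| = 12.
|S1∩S2|: x∈[1,2], y∈[4,6] → 1·2 = 2.
|S1∩S3| = 0 (no overlap).
|S2∩S3|: x∈[4,6], y∈[5,6] → 2·1 = 2.
|S1∩S2∩S3| = 0.
|S1 ∪ S2 ∪ S3| = 31 − 4 + 0 = 27.00.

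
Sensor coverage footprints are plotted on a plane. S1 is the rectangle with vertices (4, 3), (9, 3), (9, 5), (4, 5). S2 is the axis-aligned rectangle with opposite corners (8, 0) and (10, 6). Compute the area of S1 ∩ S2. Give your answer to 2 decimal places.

2.00

|S1∩S2|: x∈[8,9], y∈[3,5] → 1·2 = 2.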